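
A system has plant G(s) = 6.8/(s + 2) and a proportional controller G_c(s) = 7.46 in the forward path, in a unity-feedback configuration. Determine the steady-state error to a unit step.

The loop is type 0. Static position error constant K_pos = G_c(0)·G(0) = 7.46·3.4 = 25.36.
Steady-state error to a unit step: e_ss = 1/(1+K_pos) = 1/26.36 = 0.0379.

0.0379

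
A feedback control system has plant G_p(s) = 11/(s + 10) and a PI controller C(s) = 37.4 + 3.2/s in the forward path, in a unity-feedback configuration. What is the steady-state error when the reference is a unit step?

The open loop C(s)G_p(s) has a pole at the origin (type 1), so the static position error constant is infinite and e_ss = 1/(1+∞) = 0.

0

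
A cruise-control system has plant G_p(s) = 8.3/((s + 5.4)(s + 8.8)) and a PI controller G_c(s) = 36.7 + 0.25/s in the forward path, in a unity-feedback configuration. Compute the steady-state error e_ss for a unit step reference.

The open loop G_c(s)G_p(s) has a pole at the origin (type 1), so the static position error constant is infinite and e_ss = 1/(1+∞) = 0.

0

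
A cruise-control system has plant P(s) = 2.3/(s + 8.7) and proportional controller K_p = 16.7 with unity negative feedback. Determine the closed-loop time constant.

Closed-loop transfer function: T(s) = K_p·P(s)/(1 + K_p·P(s)) = 38.41/(s + 8.7 + 38.41) = 38.41/(s + 47.11).
Time constant τ = 1/47.11 = 0.0212 s.

τ = 0.0212 s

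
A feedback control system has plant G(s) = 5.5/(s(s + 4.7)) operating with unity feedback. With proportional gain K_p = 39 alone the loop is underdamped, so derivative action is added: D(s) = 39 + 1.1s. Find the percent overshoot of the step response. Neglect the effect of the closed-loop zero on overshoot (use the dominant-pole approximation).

Forward path: (39 + 1.1s)·5.5/(s(s+4.7)). The closed-loop characteristic equation is s² + (4.7 + 5.5·1.1)s + 5.5·39 = 0.
That is s² + 10.75s + 214.5 = 0, so ω_n = 14.65 rad/s and ζ = 10.75/(2·14.65) = 0.367.
%OS = 100·exp(−πζ/√(1−ζ²)) = 29%.

29%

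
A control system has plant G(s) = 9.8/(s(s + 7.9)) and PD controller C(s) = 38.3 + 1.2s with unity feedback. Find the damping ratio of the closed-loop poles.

ζ = 0.507

Forward path: (38.3 + 1.2s)·9.8/(s(s+7.9)). The closed-loop characteristic equation is s² + (7.9 + 9.8·1.2)s + 9.8·38.3 = 0.
That is s² + 19.66s + 375.3 = 0, so ω_n = 19.37 rad/s and ζ = 19.66/(2·19.37) = 0.5074.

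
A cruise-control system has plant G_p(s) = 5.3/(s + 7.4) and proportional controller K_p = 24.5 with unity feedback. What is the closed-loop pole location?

Closed-loop transfer function: T(s) = K_p·G_p(s)/(1 + K_p·G_p(s)) = 129.8/(s + 7.4 + 129.8) = 129.8/(s + 137.2).
The closed-loop pole is at s = −137.2.

s = -137.2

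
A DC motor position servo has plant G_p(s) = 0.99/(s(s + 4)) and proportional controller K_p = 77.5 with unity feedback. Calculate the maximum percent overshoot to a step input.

Closed-loop characteristic equation: s² + 4s + 76.72 = 0, so ω_n = 8.759 rad/s and ζ = 4/(2·8.759) = 0.2283.
%OS = 100·exp(−πζ/√(1−ζ²)) = 100·exp(−π·0.2283/√0.9479) = 47.9%.

47.9%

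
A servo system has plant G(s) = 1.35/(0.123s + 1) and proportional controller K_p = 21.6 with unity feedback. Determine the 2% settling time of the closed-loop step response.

T_s ≈ 0.0163 s

Closed loop: T(s) = K_p·G/(1+K_p·G) = 29.16/(0.123s + 1 + 29.16), with pole at s = −(1 + 29.16)/0.123 = −245.2.
τ = 1/245.2 = 0.004078 s, so 2% settling time ≈ 4τ = 0.0163 s.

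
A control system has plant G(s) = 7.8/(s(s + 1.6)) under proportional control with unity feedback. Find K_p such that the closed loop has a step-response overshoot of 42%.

K_p = 1.16

From %OS = 100·exp(−πζ/√(1−ζ²)) = 42%, ζ = −ln(0.42)/√(π²+ln²(0.42)) = 0.2662.
Characteristic equation s² + 1.6s + 7.8K_p = 0 gives ζ = 1.6/(2√(7.8K_p)).
Setting ζ = 0.2662: √(7.8K_p) = 1.6/(2·0.2662) = 3.006, so K_p = 9.033/7.8 = 1.16.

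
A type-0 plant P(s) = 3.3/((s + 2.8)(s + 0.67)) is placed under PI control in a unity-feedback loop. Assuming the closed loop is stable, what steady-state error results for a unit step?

0

The PI controller's integrator makes the forward path type 1, so e_ss to a step is zero.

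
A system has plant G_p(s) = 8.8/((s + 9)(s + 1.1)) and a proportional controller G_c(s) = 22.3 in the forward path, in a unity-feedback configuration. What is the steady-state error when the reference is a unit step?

0.048

The loop is type 0. Static position error constant K_pos = G_c(0)·G_p(0) = 22.3·0.8889 = 19.82.
Steady-state error to a unit step: e_ss = 1/(1+K_pos) = 1/20.82 = 0.048.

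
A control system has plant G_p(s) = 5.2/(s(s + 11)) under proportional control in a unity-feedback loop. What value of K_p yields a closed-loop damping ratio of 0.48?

Closed-loop characteristic equation: s² + 11s + K_p·5.2 = 0.
So ω_n = √(5.2K_p) and 2ζω_n = 11, giving ζ = 11/(2√(5.2K_p)).
Setting ζ = 0.48: √(5.2K_p) = 11/(2·0.48) = 11.46, so K_p = 131.3/5.2 = 25.2.

K_p = 25.2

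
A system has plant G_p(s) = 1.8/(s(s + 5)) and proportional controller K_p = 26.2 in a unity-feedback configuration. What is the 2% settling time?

T_s ≈ 1.6 s

From 1 + K_pG_p(s) = 0: s² + 5s + 47.16 = 0 ⇒ ω_n = 6.867, ζ = 0.364.
2% settling time T_s ≈ 4/(ζω_n) = 4/2.5 = 1.6 s.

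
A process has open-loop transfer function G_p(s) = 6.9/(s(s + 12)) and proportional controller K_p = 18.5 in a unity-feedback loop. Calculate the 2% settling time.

T_s ≈ 0.667 s

From 1 + K_pG_p(s) = 0: s² + 12s + 127.7 = 0 ⇒ ω_n = 11.3, ζ = 0.5311.
2% settling time T_s ≈ 4/(ζω_n) = 4/6 = 0.667 s.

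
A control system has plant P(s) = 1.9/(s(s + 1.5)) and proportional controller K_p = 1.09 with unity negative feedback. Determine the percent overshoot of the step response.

14.7%

From 1 + K_pP(s) = 0: s² + 1.5s + 2.071 = 0 ⇒ ω_n = 1.439, ζ = 0.5212.
%OS = 100·exp(−πζ/√(1−ζ²)) = 100·exp(−π·0.5212/√0.7284) = 14.7%.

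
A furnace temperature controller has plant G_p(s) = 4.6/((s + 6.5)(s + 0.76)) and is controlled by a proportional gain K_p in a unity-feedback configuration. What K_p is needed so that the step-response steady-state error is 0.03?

The loop is type 0, so e_ss(step) = 1/(1 + K_pos) with K_pos = K_p·G_p(0).
G_p(0) = 0.9312. Require 1/(1 + K_p·0.9312) = 0.03, so 1 + 0.9312·K_p = 33.33.
K_p = (33.33 − 1)/0.9312 = 34.7.

K_p = 34.7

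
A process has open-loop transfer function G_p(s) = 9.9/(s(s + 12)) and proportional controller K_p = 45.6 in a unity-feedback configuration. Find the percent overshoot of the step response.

The closed-loop denominator s² + 12s + 451.4 gives ω_n = √451.4 = 21.25 and ζ = 12/(2ω_n) = 0.2824.
%OS = 100·exp(−πζ/√(1−ζ²)) = 100·exp(−π·0.2824/√0.9203) = 39.7%.

39.7%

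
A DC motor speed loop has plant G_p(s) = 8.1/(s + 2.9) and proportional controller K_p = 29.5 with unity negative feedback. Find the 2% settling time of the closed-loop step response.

Closed-loop transfer function: T(s) = K_p·G_p(s)/(1 + K_p·G_p(s)) = 238.9/(s + 2.9 + 238.9) = 238.9/(s + 241.8).
Time constant τ = 1/241.8 = 0.004135 s, so the 2% settling time is about 4τ = 0.0165 s.

T_s ≈ 0.0165 s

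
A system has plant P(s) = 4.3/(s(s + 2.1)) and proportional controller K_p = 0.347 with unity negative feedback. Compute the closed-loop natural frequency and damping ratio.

1 + K_p·P(s) = 0 gives s² + 2.1s + 1.492 = 0.
So ω_n² = 1.492 ⇒ ω_n = 1.222 rad/s, and ζ = 2.1/(2ω_n) = 0.86.

ω_n = 1.22 rad/s, ζ = 0.86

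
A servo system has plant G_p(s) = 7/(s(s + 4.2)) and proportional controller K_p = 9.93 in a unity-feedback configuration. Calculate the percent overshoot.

From 1 + K_pG_p(s) = 0: s² + 4.2s + 69.51 = 0 ⇒ ω_n = 8.337, ζ = 0.2519.
%OS = 100·exp(−πζ/√(1−ζ²)) = 100·exp(−π·0.2519/√0.9366) = 44.1%.

44.1%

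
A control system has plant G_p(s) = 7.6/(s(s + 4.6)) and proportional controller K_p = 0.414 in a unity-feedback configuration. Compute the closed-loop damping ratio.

ζ = 1.3

The closed-loop denominator is s(s+4.6) + 0.414·7.6 = s² + 4.6s + 3.146.
Matching s² + 2ζω_n s + ω_n²: ω_n = √3.146 = 1.774 rad/s and 2ζω_n = 4.6, so ζ = 4.6/(2·1.774) = 1.3.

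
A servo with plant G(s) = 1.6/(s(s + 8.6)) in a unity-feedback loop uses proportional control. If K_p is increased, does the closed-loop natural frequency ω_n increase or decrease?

ω_n = √(1.6·K_p), which grows with K_p.

increase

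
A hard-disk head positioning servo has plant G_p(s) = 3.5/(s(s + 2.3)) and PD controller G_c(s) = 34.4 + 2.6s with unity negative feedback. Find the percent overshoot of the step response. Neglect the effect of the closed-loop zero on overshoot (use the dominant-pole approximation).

Forward path: (34.4 + 2.6s)·3.5/(s(s+2.3)). The closed-loop characteristic equation is s² + (2.3 + 3.5·2.6)s + 3.5·34.4 = 0.
That is s² + 11.4s + 120.4 = 0, so ω_n = 10.97 rad/s and ζ = 11.4/(2·10.97) = 0.5195.
%OS = 100·exp(−πζ/√(1−ζ²)) = 14.8%.

14.8%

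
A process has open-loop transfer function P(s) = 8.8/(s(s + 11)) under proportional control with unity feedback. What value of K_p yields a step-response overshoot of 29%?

K_p = 25.6

From %OS = 100·exp(−πζ/√(1−ζ²)) = 29%, ζ = −ln(0.29)/√(π²+ln²(0.29)) = 0.3666.
Characteristic equation s² + 11s + 8.8K_p = 0 gives ζ = 11/(2√(8.8K_p)).
Setting ζ = 0.3666: √(8.8K_p) = 11/(2·0.3666) = 15, so K_p = 225.1/8.8 = 25.6.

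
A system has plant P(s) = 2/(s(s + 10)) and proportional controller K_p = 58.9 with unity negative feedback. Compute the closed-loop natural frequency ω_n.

ω_n = 10.9 rad/s

1 + K_p·P(s) = 0 gives s² + 10s + 117.8 = 0.
So ω_n² = 117.8 ⇒ ω_n = 10.85 rad/s, and ζ = 10/(2ω_n) = 0.461.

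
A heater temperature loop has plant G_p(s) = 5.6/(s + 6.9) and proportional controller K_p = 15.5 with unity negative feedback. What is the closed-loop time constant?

τ = 0.0107 s

Closed-loop transfer function: T(s) = K_p·G_p(s)/(1 + K_p·G_p(s)) = 86.8/(s + 6.9 + 86.8) = 86.8/(s + 93.7).
Time constant τ = 1/93.7 = 0.0107 s.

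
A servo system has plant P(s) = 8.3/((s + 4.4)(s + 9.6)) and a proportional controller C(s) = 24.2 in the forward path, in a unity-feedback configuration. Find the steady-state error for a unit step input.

The loop is type 0. Static position error constant K_pos = C(0)·P(0) = 24.2·0.1965 = 4.755.
Steady-state error to a unit step: e_ss = 1/(1+K_pos) = 1/5.755 = 0.174.

0.174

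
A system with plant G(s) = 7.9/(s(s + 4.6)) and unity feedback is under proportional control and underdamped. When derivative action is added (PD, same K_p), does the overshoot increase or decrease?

decrease

The derivative term adds K·K_d to the s-coefficient of the characteristic equation, raising 2ζω_n while ω_n is unchanged; ζ increases, so overshoot decreases.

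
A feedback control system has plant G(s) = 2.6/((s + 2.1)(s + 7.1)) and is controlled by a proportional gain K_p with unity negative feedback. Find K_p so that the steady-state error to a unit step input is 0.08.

K_p = 65.9

Steady-state error for a unit step on this type-0 loop is 1/(1 + K_p·G(0)).
G(0) = 0.1744. Require 1/(1 + K_p·0.1744) = 0.08, so 1 + 0.1744·K_p = 12.5.
K_p = (12.5 − 1)/0.1744 = 65.9.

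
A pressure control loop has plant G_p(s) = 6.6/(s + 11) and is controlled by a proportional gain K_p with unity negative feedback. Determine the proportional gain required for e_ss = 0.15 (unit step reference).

The loop is type 0, so e_ss(step) = 1/(1 + K_pos) with K_pos = K_p·G_p(0).
G_p(0) = 0.6. Require 1/(1 + K_p·0.6) = 0.15, so 1 + 0.6·K_p = 6.667.
K_p = (6.667 − 1)/0.6 = 9.44.

K_p = 9.44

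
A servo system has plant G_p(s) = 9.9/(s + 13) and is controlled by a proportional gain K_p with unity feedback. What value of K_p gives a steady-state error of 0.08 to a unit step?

Steady-state error for a unit step on this type-0 loop is 1/(1 + K_p·G_p(0)).
G_p(0) = 0.7615. Require 1/(1 + K_p·0.7615) = 0.08, so 1 + 0.7615·K_p = 12.5.
K_p = (12.5 − 1)/0.7615 = 15.1.

K_p = 15.1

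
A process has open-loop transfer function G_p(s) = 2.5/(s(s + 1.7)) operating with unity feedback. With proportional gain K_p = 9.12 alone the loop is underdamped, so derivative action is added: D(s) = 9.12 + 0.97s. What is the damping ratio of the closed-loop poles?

ζ = 0.432

Forward path: (9.12 + 0.97s)·2.5/(s(s+1.7)). The closed-loop characteristic equation is s² + (1.7 + 2.5·0.97)s + 2.5·9.12 = 0.
That is s² + 4.125s + 22.8 = 0, so ω_n = 4.775 rad/s and ζ = 4.125/(2·4.775) = 0.4319.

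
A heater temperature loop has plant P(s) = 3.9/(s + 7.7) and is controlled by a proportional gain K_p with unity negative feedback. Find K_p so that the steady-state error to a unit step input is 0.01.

For a type-0 loop with proportional control, e_ss = 1/(1 + K_p·P(0)).
P(0) = 0.5065. Require 1/(1 + K_p·0.5065) = 0.01, so 1 + 0.5065·K_p = 100.
K_p = (100 − 1)/0.5065 = 195.

K_p = 195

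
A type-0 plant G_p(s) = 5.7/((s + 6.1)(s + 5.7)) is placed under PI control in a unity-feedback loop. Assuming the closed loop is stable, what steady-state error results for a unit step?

The PI controller's integrator makes the forward path type 1, so e_ss to a step is zero.

0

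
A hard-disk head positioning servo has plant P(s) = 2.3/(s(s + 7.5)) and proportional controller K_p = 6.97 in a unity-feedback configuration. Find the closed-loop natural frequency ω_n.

1 + K_p·P(s) = 0 gives s² + 7.5s + 16.03 = 0.
So ω_n² = 16.03 ⇒ ω_n = 4.004 rad/s, and ζ = 7.5/(2ω_n) = 0.937.

ω_n = 4 rad/s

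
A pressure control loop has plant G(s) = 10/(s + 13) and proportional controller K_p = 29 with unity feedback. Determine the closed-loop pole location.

s = -303

Closed-loop transfer function: T(s) = K_p·G(s)/(1 + K_p·G(s)) = 290/(s + 13 + 290) = 290/(s + 303).
The closed-loop pole is at s = −303.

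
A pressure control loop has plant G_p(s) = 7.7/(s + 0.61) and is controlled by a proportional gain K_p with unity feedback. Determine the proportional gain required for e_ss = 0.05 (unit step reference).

K_p = 1.51

For a type-0 loop with proportional control, e_ss = 1/(1 + K_p·G_p(0)).
G_p(0) = 12.62. Require 1/(1 + K_p·12.62) = 0.05, so 1 + 12.62·K_p = 20.
K_p = (20 − 1)/12.62 = 1.51.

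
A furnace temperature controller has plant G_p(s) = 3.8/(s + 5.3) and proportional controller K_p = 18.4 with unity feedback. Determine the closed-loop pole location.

Closed-loop transfer function: T(s) = K_p·G_p(s)/(1 + K_p·G_p(s)) = 69.92/(s + 5.3 + 69.92) = 69.92/(s + 75.22).
The closed-loop pole is at s = −75.22.

s = -75.22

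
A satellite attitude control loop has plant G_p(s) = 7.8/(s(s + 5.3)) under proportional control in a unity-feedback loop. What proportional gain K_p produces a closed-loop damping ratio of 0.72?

K_p = 1.74

Closed-loop characteristic equation: s² + 5.3s + K_p·7.8 = 0.
So ω_n = √(7.8K_p) and 2ζω_n = 5.3, giving ζ = 5.3/(2√(7.8K_p)).
Setting ζ = 0.72: √(7.8K_p) = 5.3/(2·0.72) = 3.681, so K_p = 13.55/7.8 = 1.74.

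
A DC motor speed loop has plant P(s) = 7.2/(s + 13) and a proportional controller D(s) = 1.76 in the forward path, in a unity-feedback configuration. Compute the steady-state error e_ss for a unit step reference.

The loop is type 0. Static position error constant K_pos = D(0)·P(0) = 1.76·0.5538 = 0.9748.
Steady-state error to a unit step: e_ss = 1/(1+K_pos) = 1/1.975 = 0.506.

0.506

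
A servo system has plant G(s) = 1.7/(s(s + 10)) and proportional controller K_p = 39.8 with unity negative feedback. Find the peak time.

The closed-loop denominator s² + 10s + 67.66 gives ω_n = √67.66 = 8.226 and ζ = 10/(2ω_n) = 0.6079.
Damped frequency ω_d = ω_n√(1−ζ²) = 6.531 rad/s, so peak time T_p = π/ω_d = 0.481 s.

T_p = 0.481 s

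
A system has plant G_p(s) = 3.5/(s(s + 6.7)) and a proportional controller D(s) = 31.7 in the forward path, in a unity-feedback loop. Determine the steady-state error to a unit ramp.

0.0604

The loop has one pole at the origin (type 1). Velocity error constant K_v = lim_{s→0} s·D(s)G_p(s) = 31.7·3.5/6.7 = 16.56.
Steady-state error to a unit ramp: e_ss = 1/K_v = 0.0604.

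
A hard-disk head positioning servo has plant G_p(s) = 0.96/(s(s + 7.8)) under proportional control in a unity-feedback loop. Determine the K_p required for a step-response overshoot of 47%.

From %OS = 100·exp(−πζ/√(1−ζ²)) = 47%, ζ = −ln(0.47)/√(π²+ln²(0.47)) = 0.2337.
Characteristic equation s² + 7.8s + 0.96K_p = 0 gives ζ = 7.8/(2√(0.96K_p)).
Setting ζ = 0.2337: √(0.96K_p) = 7.8/(2·0.2337) = 16.69, so K_p = 278.5/0.96 = 290.

K_p = 290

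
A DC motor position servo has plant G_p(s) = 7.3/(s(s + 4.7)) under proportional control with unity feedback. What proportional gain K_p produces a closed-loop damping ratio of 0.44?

K_p = 3.91

Closed-loop characteristic equation: s² + 4.7s + K_p·7.3 = 0.
So ω_n = √(7.3K_p) and 2ζω_n = 4.7, giving ζ = 4.7/(2√(7.3K_p)).
Setting ζ = 0.44: √(7.3K_p) = 4.7/(2·0.44) = 5.341, so K_p = 28.53/7.3 = 3.91.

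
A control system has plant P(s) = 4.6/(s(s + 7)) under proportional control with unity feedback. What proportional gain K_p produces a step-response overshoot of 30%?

K_p = 20.8

From %OS = 100·exp(−πζ/√(1−ζ²)) = 30%, ζ = −ln(0.3)/√(π²+ln²(0.3)) = 0.3579.
Characteristic equation s² + 7s + 4.6K_p = 0 gives ζ = 7/(2√(4.6K_p)).
Setting ζ = 0.3579: √(4.6K_p) = 7/(2·0.3579) = 9.78, so K_p = 95.66/4.6 = 20.8.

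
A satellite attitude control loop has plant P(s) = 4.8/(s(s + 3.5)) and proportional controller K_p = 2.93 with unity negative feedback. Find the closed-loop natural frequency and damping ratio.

The closed-loop denominator is s(s+3.5) + 2.93·4.8 = s² + 3.5s + 14.06.
Matching s² + 2ζω_n s + ω_n²: ω_n = √14.06 = 3.75 rad/s and 2ζω_n = 3.5, so ζ = 3.5/(2·3.75) = 0.467.

ω_n = 3.75 rad/s, ζ = 0.467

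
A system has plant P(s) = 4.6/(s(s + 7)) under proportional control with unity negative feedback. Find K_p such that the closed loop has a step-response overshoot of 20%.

From %OS = 100·exp(−πζ/√(1−ζ²)) = 20%, ζ = −ln(0.2)/√(π²+ln²(0.2)) = 0.4559.
Characteristic equation s² + 7s + 4.6K_p = 0 gives ζ = 7/(2√(4.6K_p)).
Setting ζ = 0.4559: √(4.6K_p) = 7/(2·0.4559) = 7.676, so K_p = 58.93/4.6 = 12.8.

K_p = 12.8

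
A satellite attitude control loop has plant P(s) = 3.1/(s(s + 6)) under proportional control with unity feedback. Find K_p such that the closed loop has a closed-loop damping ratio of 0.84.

Closed-loop characteristic equation: s² + 6s + K_p·3.1 = 0.
So ω_n = √(3.1K_p) and 2ζω_n = 6, giving ζ = 6/(2√(3.1K_p)).
Setting ζ = 0.84: √(3.1K_p) = 6/(2·0.84) = 3.571, so K_p = 12.76/3.1 = 4.11.

K_p = 4.11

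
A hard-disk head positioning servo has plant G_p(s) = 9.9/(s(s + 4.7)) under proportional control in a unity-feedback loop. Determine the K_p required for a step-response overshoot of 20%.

K_p = 2.68

From %OS = 100·exp(−πζ/√(1−ζ²)) = 20%, ζ = −ln(0.2)/√(π²+ln²(0.2)) = 0.4559.
Characteristic equation s² + 4.7s + 9.9K_p = 0 gives ζ = 4.7/(2√(9.9K_p)).
Setting ζ = 0.4559: √(9.9K_p) = 4.7/(2·0.4559) = 5.154, so K_p = 26.56/9.9 = 2.68.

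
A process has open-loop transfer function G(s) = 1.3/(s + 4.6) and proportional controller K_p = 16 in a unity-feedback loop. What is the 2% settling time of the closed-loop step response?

T_s ≈ 0.157 s

Closed-loop transfer function: T(s) = K_p·G(s)/(1 + K_p·G(s)) = 20.8/(s + 4.6 + 20.8) = 20.8/(s + 25.4).
Time constant τ = 1/25.4 = 0.03937 s, so the 2% settling time is about 4τ = 0.157 s.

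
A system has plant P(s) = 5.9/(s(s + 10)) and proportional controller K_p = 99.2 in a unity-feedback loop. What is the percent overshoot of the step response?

51.5%

Closed-loop characteristic equation: s² + 10s + 585.3 = 0, so ω_n = 24.19 rad/s and ζ = 10/(2·24.19) = 0.2067.
%OS = 100·exp(−πζ/√(1−ζ²)) = 100·exp(−π·0.2067/√0.9573) = 51.5%.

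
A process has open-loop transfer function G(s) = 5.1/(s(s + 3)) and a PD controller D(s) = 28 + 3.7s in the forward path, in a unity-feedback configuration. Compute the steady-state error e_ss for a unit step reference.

0

The open loop D(s)G(s) has a pole at the origin (type 1), so the static position error constant is infinite and e_ss = 1/(1+∞) = 0.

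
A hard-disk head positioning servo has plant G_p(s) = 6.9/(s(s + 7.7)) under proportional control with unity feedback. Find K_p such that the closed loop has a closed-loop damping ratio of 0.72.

K_p = 4.14

Closed-loop characteristic equation: s² + 7.7s + K_p·6.9 = 0.
So ω_n = √(6.9K_p) and 2ζω_n = 7.7, giving ζ = 7.7/(2√(6.9K_p)).
Setting ζ = 0.72: √(6.9K_p) = 7.7/(2·0.72) = 5.347, so K_p = 28.59/6.9 = 4.14.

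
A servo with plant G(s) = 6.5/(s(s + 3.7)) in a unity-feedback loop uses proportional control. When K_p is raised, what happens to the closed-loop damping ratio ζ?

decrease

ζ = 3.7/(2√(6.5K_p)); increasing K_p raises the denominator, so ζ falls.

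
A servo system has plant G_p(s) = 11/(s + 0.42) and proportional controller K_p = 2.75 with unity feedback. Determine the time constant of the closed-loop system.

τ = 0.0326 s

Closed-loop transfer function: T(s) = K_p·G_p(s)/(1 + K_p·G_p(s)) = 30.25/(s + 0.42 + 30.25) = 30.25/(s + 30.67).
Time constant τ = 1/30.67 = 0.0326 s.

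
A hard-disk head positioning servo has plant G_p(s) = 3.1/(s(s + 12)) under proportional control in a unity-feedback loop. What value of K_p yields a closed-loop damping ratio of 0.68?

Closed-loop characteristic equation: s² + 12s + K_p·3.1 = 0.
So ω_n = √(3.1K_p) and 2ζω_n = 12, giving ζ = 12/(2√(3.1K_p)).
Setting ζ = 0.68: √(3.1K_p) = 12/(2·0.68) = 8.824, so K_p = 77.85/3.1 = 25.1.

K_p = 25.1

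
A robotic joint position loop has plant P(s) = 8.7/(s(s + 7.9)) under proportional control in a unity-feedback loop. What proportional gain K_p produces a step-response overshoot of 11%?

K_p = 5.43

From %OS = 100·exp(−πζ/√(1−ζ²)) = 11%, ζ = −ln(0.11)/√(π²+ln²(0.11)) = 0.5749.
Characteristic equation s² + 7.9s + 8.7K_p = 0 gives ζ = 7.9/(2√(8.7K_p)).
Setting ζ = 0.5749: √(8.7K_p) = 7.9/(2·0.5749) = 6.871, so K_p = 47.21/8.7 = 5.43.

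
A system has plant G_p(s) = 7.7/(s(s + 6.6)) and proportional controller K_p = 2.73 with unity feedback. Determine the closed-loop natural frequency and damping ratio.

1 + K_p·G_p(s) = 0 gives s² + 6.6s + 21.02 = 0.
Matching s² + 2ζω_n s + ω_n²: ω_n = √21.02 = 4.585 rad/s and 2ζω_n = 6.6, so ζ = 6.6/(2·4.585) = 0.72.

ω_n = 4.58 rad/s, ζ = 0.72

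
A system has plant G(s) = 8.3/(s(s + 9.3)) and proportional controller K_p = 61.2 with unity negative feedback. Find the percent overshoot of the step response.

51.6%

Closed-loop characteristic equation: s² + 9.3s + 508 = 0, so ω_n = 22.54 rad/s and ζ = 9.3/(2·22.54) = 0.2063.
%OS = 100·exp(−πζ/√(1−ζ²)) = 100·exp(−π·0.2063/√0.9574) = 51.6%.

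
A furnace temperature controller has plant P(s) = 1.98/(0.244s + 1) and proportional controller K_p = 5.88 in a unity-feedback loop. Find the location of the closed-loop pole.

Closed loop: T(s) = K_p·P/(1+K_p·P) = 11.64/(0.244s + 1 + 11.64), with pole at s = −(1 + 11.64)/0.244 = −51.81.

s = -51.81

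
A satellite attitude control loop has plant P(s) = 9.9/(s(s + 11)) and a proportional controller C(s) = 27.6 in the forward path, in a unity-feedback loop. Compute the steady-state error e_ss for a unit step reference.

0

The open loop C(s)P(s) has a pole at the origin (type 1), so the static position error constant is infinite and e_ss = 1/(1+∞) = 0.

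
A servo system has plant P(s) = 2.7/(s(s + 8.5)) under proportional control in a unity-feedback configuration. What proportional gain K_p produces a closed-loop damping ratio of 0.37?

Closed-loop characteristic equation: s² + 8.5s + K_p·2.7 = 0.
So ω_n = √(2.7K_p) and 2ζω_n = 8.5, giving ζ = 8.5/(2√(2.7K_p)).
Setting ζ = 0.37: √(2.7K_p) = 8.5/(2·0.37) = 11.49, so K_p = 131.9/2.7 = 48.9.

K_p = 48.9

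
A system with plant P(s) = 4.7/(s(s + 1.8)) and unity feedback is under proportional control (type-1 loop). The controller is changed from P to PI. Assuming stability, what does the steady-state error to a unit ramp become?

0

The integrator raises the loop to type 2, so K_v → ∞ and e_ss to a ramp is zero.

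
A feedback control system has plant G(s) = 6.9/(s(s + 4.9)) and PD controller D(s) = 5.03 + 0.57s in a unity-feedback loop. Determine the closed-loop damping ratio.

Forward path: (5.03 + 0.57s)·6.9/(s(s+4.9)). The closed-loop characteristic equation is s² + (4.9 + 6.9·0.57)s + 6.9·5.03 = 0.
That is s² + 8.833s + 34.71 = 0, so ω_n = 5.891 rad/s and ζ = 8.833/(2·5.891) = 0.7497.

ζ = 0.75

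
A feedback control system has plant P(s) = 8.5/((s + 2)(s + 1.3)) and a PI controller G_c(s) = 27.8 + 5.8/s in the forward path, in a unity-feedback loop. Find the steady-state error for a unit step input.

The open loop G_c(s)P(s) has a pole at the origin (type 1), so the static position error constant is infinite and e_ss = 1/(1+∞) = 0.

0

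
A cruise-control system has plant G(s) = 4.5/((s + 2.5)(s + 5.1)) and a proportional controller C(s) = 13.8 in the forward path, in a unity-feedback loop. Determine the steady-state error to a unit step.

The loop is type 0. Static position error constant K_pos = C(0)·G(0) = 13.8·0.3529 = 4.871.
Steady-state error to a unit step: e_ss = 1/(1+K_pos) = 1/5.871 = 0.17.

0.17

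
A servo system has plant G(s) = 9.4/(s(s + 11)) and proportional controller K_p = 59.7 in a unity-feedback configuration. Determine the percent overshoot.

The closed-loop denominator s² + 11s + 561.2 gives ω_n = √561.2 = 23.69 and ζ = 11/(2ω_n) = 0.2322.
%OS = 100·exp(−πζ/√(1−ζ²)) = 100·exp(−π·0.2322/√0.9461) = 47.2%.

47.2%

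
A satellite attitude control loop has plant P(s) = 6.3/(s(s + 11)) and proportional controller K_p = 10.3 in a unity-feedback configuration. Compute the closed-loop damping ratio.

With unity feedback the closed-loop characteristic equation is s² + 11s + 10.3·6.3 = s² + 11s + 64.89 = 0.
So ω_n² = 64.89 ⇒ ω_n = 8.055 rad/s, and ζ = 11/(2ω_n) = 0.683.

ζ = 0.683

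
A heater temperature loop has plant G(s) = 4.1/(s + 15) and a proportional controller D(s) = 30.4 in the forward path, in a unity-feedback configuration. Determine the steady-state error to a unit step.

0.107

The loop is type 0. Static position error constant K_pos = D(0)·G(0) = 30.4·0.2733 = 8.309.
Steady-state error to a unit step: e_ss = 1/(1+K_pos) = 1/9.309 = 0.107.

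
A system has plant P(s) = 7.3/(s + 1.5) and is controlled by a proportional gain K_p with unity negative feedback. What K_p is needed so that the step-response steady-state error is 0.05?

K_p = 3.9

The loop is type 0, so e_ss(step) = 1/(1 + K_pos) with K_pos = K_p·P(0).
P(0) = 4.867. Require 1/(1 + K_p·4.867) = 0.05, so 1 + 4.867·K_p = 20.
K_p = (20 − 1)/4.867 = 3.9.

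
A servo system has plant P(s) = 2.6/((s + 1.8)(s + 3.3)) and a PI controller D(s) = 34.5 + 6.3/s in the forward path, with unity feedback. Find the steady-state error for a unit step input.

The open loop D(s)P(s) has a pole at the origin (type 1), so the static position error constant is infinite and e_ss = 1/(1+∞) = 0.

0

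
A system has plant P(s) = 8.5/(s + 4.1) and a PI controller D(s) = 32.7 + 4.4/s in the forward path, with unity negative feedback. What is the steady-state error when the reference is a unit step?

0

The open loop D(s)P(s) has a pole at the origin (type 1), so the static position error constant is infinite and e_ss = 1/(1+∞) = 0.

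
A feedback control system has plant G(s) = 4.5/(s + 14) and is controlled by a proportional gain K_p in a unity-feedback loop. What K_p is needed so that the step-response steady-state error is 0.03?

K_p = 101

The loop is type 0, so e_ss(step) = 1/(1 + K_pos) with K_pos = K_p·G(0).
G(0) = 0.3214. Require 1/(1 + K_p·0.3214) = 0.03, so 1 + 0.3214·K_p = 33.33.
K_p = (33.33 − 1)/0.3214 = 101.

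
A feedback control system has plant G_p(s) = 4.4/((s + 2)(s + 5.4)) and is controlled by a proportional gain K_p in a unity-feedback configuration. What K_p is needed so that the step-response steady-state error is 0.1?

K_p = 22.1

For a type-0 loop with proportional control, e_ss = 1/(1 + K_p·G_p(0)).
G_p(0) = 0.4074. Require 1/(1 + K_p·0.4074) = 0.1, so 1 + 0.4074·K_p = 10.
K_p = (10 − 1)/0.4074 = 22.1.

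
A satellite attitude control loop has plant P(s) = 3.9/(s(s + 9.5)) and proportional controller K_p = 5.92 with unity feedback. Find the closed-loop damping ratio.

1 + K_p·P(s) = 0 gives s² + 9.5s + 23.09 = 0.
Matching s² + 2ζω_n s + ω_n²: ω_n = √23.09 = 4.805 rad/s and 2ζω_n = 9.5, so ζ = 9.5/(2·4.805) = 0.989.

ζ = 0.989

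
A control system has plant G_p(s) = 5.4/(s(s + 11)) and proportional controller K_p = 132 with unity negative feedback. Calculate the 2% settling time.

Closed-loop characteristic equation: s² + 11s + 712.8 = 0, so ω_n = 26.7 rad/s and ζ = 11/(2·26.7) = 0.206.
2% settling time T_s ≈ 4/(ζω_n) = 4/5.5 = 0.727 s.

T_s ≈ 0.727 s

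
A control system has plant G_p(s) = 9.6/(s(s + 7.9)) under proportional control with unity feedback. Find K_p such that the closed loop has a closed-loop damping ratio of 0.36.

K_p = 12.5

Closed-loop characteristic equation: s² + 7.9s + K_p·9.6 = 0.
So ω_n = √(9.6K_p) and 2ζω_n = 7.9, giving ζ = 7.9/(2√(9.6K_p)).
Setting ζ = 0.36: √(9.6K_p) = 7.9/(2·0.36) = 10.97, so K_p = 120.4/9.6 = 12.5.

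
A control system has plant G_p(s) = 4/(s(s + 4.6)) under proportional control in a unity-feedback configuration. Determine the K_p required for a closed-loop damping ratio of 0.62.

K_p = 3.44

Closed-loop characteristic equation: s² + 4.6s + K_p·4 = 0.
So ω_n = √(4K_p) and 2ζω_n = 4.6, giving ζ = 4.6/(2√(4K_p)).
Setting ζ = 0.62: √(4K_p) = 4.6/(2·0.62) = 3.71, so K_p = 13.76/4 = 3.44.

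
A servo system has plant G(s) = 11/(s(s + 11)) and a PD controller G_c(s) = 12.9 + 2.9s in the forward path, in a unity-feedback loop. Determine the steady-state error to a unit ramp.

The loop has one pole at the origin (type 1). Velocity error constant K_v = lim_{s→0} s·G_c(s)G(s) = 12.9·11/11 = 12.9.
Steady-state error to a unit ramp: e_ss = 1/K_v = 0.0775.

0.0775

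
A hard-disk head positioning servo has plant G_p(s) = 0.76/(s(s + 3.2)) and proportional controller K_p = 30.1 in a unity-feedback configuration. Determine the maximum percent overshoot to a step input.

32.8%

From 1 + K_pG_p(s) = 0: s² + 3.2s + 22.88 = 0 ⇒ ω_n = 4.783, ζ = 0.3345.
%OS = 100·exp(−πζ/√(1−ζ²)) = 100·exp(−π·0.3345/√0.8881) = 32.8%.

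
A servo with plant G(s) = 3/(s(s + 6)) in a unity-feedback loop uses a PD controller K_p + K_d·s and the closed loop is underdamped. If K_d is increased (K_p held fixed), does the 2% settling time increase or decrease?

Characteristic equation s² + (6 + 3K_d)s + 3K_p = 0: raising K_d increases ζω_n = (6+3K_d)/2 while the loop stays underdamped, so T_s ≈ 4/(ζω_n) decreases.

decrease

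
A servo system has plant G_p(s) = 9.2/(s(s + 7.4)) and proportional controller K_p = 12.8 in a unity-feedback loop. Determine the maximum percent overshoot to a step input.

32%

From 1 + K_pG_p(s) = 0: s² + 7.4s + 117.8 = 0 ⇒ ω_n = 10.85, ζ = 0.341.
%OS = 100·exp(−πζ/√(1−ζ²)) = 100·exp(−π·0.341/√0.8837) = 32%.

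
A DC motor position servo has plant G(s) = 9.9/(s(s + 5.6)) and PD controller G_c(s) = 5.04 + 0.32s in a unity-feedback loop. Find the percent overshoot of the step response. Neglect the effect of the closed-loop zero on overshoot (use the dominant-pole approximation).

Forward path: (5.04 + 0.32s)·9.9/(s(s+5.6)). The closed-loop characteristic equation is s² + (5.6 + 9.9·0.32)s + 9.9·5.04 = 0.
That is s² + 8.768s + 49.9 = 0, so ω_n = 7.064 rad/s and ζ = 8.768/(2·7.064) = 0.6206.
%OS = 100·exp(−πζ/√(1−ζ²)) = 8.32%.

8.32%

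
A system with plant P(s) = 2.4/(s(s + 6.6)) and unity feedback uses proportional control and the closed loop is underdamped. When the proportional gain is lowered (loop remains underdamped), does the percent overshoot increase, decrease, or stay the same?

decrease

ζ = 6.6/(2√(2.4K_p)) rises as K_p falls; higher damping means less overshoot.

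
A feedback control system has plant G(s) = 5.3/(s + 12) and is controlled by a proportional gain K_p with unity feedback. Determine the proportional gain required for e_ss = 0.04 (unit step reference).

K_p = 54.3

For a type-0 loop with proportional control, e_ss = 1/(1 + K_p·G(0)).
G(0) = 0.4417. Require 1/(1 + K_p·0.4417) = 0.04, so 1 + 0.4417·K_p = 25.
K_p = (25 − 1)/0.4417 = 54.3.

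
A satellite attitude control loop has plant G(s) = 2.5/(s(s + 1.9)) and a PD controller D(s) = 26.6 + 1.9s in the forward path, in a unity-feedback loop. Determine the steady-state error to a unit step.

0

The open loop D(s)G(s) has a pole at the origin (type 1), so the static position error constant is infinite and e_ss = 1/(1+∞) = 0.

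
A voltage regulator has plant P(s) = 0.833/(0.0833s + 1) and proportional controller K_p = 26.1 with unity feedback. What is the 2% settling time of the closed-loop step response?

Closed loop: T(s) = K_p·P/(1+K_p·P) = 21.74/(0.0833s + 1 + 21.74), with pole at s = −(1 + 21.74)/0.0833 = −273.
τ = 1/273 = 0.003663 s, so 2% settling time ≈ 4τ = 0.0147 s.

T_s ≈ 0.0147 s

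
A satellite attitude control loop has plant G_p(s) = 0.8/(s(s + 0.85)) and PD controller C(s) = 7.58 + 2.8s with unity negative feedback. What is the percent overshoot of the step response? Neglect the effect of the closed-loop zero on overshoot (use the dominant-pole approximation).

Forward path: (7.58 + 2.8s)·0.8/(s(s+0.85)). The closed-loop characteristic equation is s² + (0.85 + 0.8·2.8)s + 0.8·7.58 = 0.
That is s² + 3.09s + 6.064 = 0, so ω_n = 2.463 rad/s and ζ = 3.09/(2·2.463) = 0.6274.
%OS = 100·exp(−πζ/√(1−ζ²)) = 7.96%.

7.96%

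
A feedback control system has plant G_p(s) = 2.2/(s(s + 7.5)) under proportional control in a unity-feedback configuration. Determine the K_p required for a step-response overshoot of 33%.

K_p = 57.7

From %OS = 100·exp(−πζ/√(1−ζ²)) = 33%, ζ = −ln(0.33)/√(π²+ln²(0.33)) = 0.3328.
Characteristic equation s² + 7.5s + 2.2K_p = 0 gives ζ = 7.5/(2√(2.2K_p)).
Setting ζ = 0.3328: √(2.2K_p) = 7.5/(2·0.3328) = 11.27, so K_p = 127/2.2 = 57.7.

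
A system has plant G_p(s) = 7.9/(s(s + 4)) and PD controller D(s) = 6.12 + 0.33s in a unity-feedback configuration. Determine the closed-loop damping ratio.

Forward path: (6.12 + 0.33s)·7.9/(s(s+4)). The closed-loop characteristic equation is s² + (4 + 7.9·0.33)s + 7.9·6.12 = 0.
That is s² + 6.607s + 48.35 = 0, so ω_n = 6.953 rad/s and ζ = 6.607/(2·6.953) = 0.4751.

ζ = 0.475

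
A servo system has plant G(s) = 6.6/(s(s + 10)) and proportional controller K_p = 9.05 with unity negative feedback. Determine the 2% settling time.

T_s ≈ 0.8 s

From 1 + K_pG(s) = 0: s² + 10s + 59.73 = 0 ⇒ ω_n = 7.729, ζ = 0.647.
2% settling time T_s ≈ 4/(ζω_n) = 4/5 = 0.8 s.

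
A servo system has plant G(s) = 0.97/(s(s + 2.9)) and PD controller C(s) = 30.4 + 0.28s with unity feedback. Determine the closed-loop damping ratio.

ζ = 0.292

Forward path: (30.4 + 0.28s)·0.97/(s(s+2.9)). The closed-loop characteristic equation is s² + (2.9 + 0.97·0.28)s + 0.97·30.4 = 0.
That is s² + 3.172s + 29.49 = 0, so ω_n = 5.43 rad/s and ζ = 3.172/(2·5.43) = 0.292.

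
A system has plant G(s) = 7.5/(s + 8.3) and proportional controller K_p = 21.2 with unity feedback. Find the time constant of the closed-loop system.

τ = 0.00598 s

Closed-loop transfer function: T(s) = K_p·G(s)/(1 + K_p·G(s)) = 159/(s + 8.3 + 159) = 159/(s + 167.3).
Time constant τ = 1/167.3 = 0.00598 s.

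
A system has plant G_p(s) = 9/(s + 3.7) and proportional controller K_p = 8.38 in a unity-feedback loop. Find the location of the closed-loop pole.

Closed-loop transfer function: T(s) = K_p·G_p(s)/(1 + K_p·G_p(s)) = 75.42/(s + 3.7 + 75.42) = 75.42/(s + 79.12).
The closed-loop pole is at s = −79.12.

s = -79.12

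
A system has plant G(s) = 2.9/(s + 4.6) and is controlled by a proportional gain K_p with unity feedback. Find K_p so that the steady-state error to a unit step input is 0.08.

K_p = 18.2

For a type-0 loop with proportional control, e_ss = 1/(1 + K_p·G(0)).
G(0) = 0.6304. Require 1/(1 + K_p·0.6304) = 0.08, so 1 + 0.6304·K_p = 12.5.
K_p = (12.5 − 1)/0.6304 = 18.2.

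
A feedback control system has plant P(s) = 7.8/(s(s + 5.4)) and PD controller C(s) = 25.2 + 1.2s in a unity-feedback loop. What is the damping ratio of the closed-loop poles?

ζ = 0.526

Forward path: (25.2 + 1.2s)·7.8/(s(s+5.4)). The closed-loop characteristic equation is s² + (5.4 + 7.8·1.2)s + 7.8·25.2 = 0.
That is s² + 14.76s + 196.6 = 0, so ω_n = 14.02 rad/s and ζ = 14.76/(2·14.02) = 0.5264.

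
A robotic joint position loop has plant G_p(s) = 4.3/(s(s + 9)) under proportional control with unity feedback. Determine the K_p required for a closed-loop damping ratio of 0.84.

Closed-loop characteristic equation: s² + 9s + K_p·4.3 = 0.
So ω_n = √(4.3K_p) and 2ζω_n = 9, giving ζ = 9/(2√(4.3K_p)).
Setting ζ = 0.84: √(4.3K_p) = 9/(2·0.84) = 5.357, so K_p = 28.7/4.3 = 6.67.

K_p = 6.67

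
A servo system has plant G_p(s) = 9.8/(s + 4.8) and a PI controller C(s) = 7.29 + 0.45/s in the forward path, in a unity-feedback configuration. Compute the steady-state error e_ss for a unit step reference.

0

The open loop C(s)G_p(s) has a pole at the origin (type 1), so the static position error constant is infinite and e_ss = 1/(1+∞) = 0.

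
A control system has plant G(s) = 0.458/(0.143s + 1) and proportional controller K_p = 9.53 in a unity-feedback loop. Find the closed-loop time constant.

Closed loop: T(s) = K_p·G/(1+K_p·G) = 4.365/(0.143s + 1 + 4.365), with pole at s = −(1 + 4.365)/0.143 = −37.52.
Closed-loop time constant τ = 1/37.52 = 0.0267 s.

τ = 0.0267 s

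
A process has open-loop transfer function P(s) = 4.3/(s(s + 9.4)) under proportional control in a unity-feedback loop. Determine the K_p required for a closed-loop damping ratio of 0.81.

K_p = 7.83

Closed-loop characteristic equation: s² + 9.4s + K_p·4.3 = 0.
So ω_n = √(4.3K_p) and 2ζω_n = 9.4, giving ζ = 9.4/(2√(4.3K_p)).
Setting ζ = 0.81: √(4.3K_p) = 9.4/(2·0.81) = 5.802, so K_p = 33.67/4.3 = 7.83.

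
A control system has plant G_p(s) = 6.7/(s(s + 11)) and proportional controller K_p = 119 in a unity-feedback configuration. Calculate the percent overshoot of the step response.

The closed-loop denominator s² + 11s + 797.3 gives ω_n = √797.3 = 28.24 and ζ = 11/(2ω_n) = 0.1948.
%OS = 100·exp(−πζ/√(1−ζ²)) = 100·exp(−π·0.1948/√0.9621) = 53.6%.

53.6%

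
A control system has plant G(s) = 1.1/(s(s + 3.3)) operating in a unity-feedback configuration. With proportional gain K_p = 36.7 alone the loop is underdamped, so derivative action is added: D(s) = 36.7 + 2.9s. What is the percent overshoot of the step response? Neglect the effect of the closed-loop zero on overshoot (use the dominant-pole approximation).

Forward path: (36.7 + 2.9s)·1.1/(s(s+3.3)). The closed-loop characteristic equation is s² + (3.3 + 1.1·2.9)s + 1.1·36.7 = 0.
That is s² + 6.49s + 40.37 = 0, so ω_n = 6.354 rad/s and ζ = 6.49/(2·6.354) = 0.5107.
%OS = 100·exp(−πζ/√(1−ζ²)) = 15.5%.

15.5%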